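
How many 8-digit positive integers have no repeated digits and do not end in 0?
Last digit: 9 nonzero choices. First digit: 8 (nonzero, ≠last). Middle 6: P(8,6) = 20160. Total = 1451520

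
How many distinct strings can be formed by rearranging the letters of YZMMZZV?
7! / (3! × 1! × 1! × 2!) = 420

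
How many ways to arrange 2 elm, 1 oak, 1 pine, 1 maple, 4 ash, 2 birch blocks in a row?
11! / (2! × 1! × 1! × 1! × 4! × 2!) = 415800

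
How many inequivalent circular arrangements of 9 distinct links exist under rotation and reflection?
(9-1)!/2 = 40320/2 = 20160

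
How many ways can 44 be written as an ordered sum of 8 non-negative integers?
C(44+8-1, 8-1) = C(51, 7) = 115775100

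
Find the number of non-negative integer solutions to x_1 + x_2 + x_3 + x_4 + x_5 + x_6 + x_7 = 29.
C(29+7-1, 7-1) = C(35, 6) = 1623160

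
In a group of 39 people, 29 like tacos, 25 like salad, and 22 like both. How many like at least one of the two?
|A∪B| = |A| + |B| - |A∩B| = 29 + 25 - 22 = 32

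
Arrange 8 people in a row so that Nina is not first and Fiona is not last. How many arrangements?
By inclusion-exclusion: 8! - 2×(8-1)! + (8-2)! = 40320 - 10080 + 720 = 30960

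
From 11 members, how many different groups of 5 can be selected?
C(11,5) = 11!/(5!×6!) = 462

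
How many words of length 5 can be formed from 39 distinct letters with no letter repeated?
P(39,5) = 39!/(39-5)! = 69090840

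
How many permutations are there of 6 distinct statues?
6! = 720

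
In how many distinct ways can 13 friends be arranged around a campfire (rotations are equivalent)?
Circular: fix one position, arrange the rest. (13-1)! = 479001600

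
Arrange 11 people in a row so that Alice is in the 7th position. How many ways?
Fix one position: (11-1)! = 3628800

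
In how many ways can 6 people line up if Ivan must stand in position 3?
Fix one position: (6-1)! = 120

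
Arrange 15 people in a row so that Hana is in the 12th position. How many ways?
Fix one position: (15-1)! = 87178291200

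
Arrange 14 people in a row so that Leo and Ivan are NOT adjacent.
Total - adjacent = 14! - (14-1)!×2 = 87178291200 - 12454041600 = 74724249600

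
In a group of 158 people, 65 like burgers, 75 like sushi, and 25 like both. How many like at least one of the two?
|A∪B| = |A| + |B| - |A∩B| = 65 + 75 - 25 = 115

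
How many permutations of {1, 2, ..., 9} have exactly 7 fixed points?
Choose the 7 fixed points C(9,7) = 36, derange the rest: !2 = Σ_{j=0}^{2} (-1)^j·2!/j! = 2 - 2 + 1 = 1. Product = 36 × 1 = 36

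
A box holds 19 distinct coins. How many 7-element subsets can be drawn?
C(19,7) = 19!/(7!×12!) = 50388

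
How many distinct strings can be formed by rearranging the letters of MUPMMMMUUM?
10! / (3! × 1! × 6!) = 840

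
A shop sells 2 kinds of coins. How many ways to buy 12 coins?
C(12+2-1, 2-1) = C(13, 1) = 13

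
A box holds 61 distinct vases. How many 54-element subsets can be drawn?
C(61,54) = 61!/(54!×7!) = 436270780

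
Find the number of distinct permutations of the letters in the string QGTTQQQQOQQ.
11! / (7! × 1! × 1! × 2!) = 3960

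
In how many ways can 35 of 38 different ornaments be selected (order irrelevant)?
C(38,35) = 38!/(35!×3!) = 8436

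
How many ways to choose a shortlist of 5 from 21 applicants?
C(21,5) = 21!/(5!×16!) = 20349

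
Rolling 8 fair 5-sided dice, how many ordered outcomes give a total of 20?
Coefficient of x^20 in (x + x² + ... + x^5)^8. By inclusion-exclusion on dice exceeding 5: Σ_j (-1)^j C(8,j)·C(20-1-5j, 7) = C(8,0)·C(19,7) - C(8,1)·C(14,7) + C(8,2)·C(9,7) = 1·50388 - 8·3432 + 28·36 = 23940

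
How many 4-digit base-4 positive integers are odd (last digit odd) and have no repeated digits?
Last∈{1,3}. Last=0: 0. Last nonzero: 2×2×P(2,2) = 8. Total = 8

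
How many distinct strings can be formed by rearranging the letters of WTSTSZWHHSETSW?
14! / (3! × 1! × 1! × 3! × 2! × 4!) = 50450400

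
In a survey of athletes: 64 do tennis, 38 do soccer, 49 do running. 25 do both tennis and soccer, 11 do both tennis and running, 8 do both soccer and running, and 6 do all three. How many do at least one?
|A∪B∪C| = 64+38+49-25-11-8+6 = 113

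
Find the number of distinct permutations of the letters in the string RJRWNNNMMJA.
11! / (3! × 2! × 2! × 2! × 1! × 1!) = 831600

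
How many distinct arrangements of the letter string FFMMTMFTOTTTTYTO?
16! / (3! × 2! × 1! × 3! × 7!) = 57657600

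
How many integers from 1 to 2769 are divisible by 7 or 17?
⌊2769/7⌋ + ⌊2769/17⌋ - ⌊2769/119⌋ = 395 + 162 - 23 = 534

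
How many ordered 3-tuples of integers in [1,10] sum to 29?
Coefficient of x^29 in (x + x² + ... + x^10)^3. By inclusion-exclusion on dice exceeding 10: Σ_j (-1)^j C(3,j)·C(29-1-10j, 2) = C(3,0)·C(28,2) - C(3,1)·C(18,2) + C(3,2)·C(8,2) = 1·378 - 3·153 + 3·28 = 3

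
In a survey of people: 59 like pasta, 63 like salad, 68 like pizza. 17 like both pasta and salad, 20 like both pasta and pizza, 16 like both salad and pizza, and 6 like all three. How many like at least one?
|A∪B∪C| = 59+63+68-17-20-16+6 = 143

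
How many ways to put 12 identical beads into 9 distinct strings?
C(12+9-1, 9-1) = C(20, 8) = 125970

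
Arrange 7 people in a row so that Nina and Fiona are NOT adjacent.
Total - adjacent = 7! - (7-1)!×2 = 5040 - 1440 = 3600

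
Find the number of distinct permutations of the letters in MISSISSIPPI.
11! / (1! × 4! × 4! × 2!) = 34650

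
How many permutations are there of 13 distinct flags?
13! = 6227020800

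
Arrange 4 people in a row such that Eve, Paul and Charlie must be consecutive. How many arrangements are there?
Treat the 3 as one block: (4-3+1)! × 3! = 2 × 6 = 12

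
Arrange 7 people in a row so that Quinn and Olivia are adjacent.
Treat as block: (7-1)! × 2! = 720 × 2 = 1440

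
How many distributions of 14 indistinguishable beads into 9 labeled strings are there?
C(14+9-1, 9-1) = C(22, 8) = 319770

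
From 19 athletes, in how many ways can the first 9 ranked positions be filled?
P(19,9) = 19!/(19-9)! = 33522128640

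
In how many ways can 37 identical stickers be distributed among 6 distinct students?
C(37+6-1, 6-1) = C(42, 5) = 850668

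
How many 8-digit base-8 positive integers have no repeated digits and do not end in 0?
Last digit: 7 nonzero choices. First digit: 6 (nonzero, ≠last). Middle 6: P(6,6) = 720. Total = 30240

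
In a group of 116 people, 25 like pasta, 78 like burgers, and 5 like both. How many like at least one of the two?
|A∪B| = |A| + |B| - |A∩B| = 25 + 78 - 5 = 98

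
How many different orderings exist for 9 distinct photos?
9! = 362880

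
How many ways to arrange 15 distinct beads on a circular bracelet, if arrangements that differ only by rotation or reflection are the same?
(15-1)!/2 = 87178291200/2 = 43589145600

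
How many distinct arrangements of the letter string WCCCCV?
6! / (1! × 1! × 4!) = 30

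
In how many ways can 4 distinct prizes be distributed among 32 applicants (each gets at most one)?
P(32,4) = 32!/(32-4)! = 863040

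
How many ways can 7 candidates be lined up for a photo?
7! = 5040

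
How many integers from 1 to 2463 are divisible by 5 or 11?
⌊2463/5⌋ + ⌊2463/11⌋ - ⌊2463/55⌋ = 492 + 223 - 44 = 671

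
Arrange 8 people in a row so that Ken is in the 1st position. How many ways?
Fix one position: (8-1)! = 5040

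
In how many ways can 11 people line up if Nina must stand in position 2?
Fix one position: (11-1)! = 3628800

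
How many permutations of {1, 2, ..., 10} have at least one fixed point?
Complement of the derangements. !10 = Σ_{j=0}^{10} (-1)^j·10!/j! = 3628800 - 3628800 + 1814400 - 604800 + 151200 - 30240 + 5040 - 720 + 90 - 10 + 1 = 1334961. 10! - !10 = 3628800 - 1334961 = 2293839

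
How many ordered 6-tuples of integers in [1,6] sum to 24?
Coefficient of x^24 in (x + x² + ... + x^6)^6. By inclusion-exclusion on dice exceeding 6: Σ_j (-1)^j C(6,j)·C(24-1-6j, 5) = C(6,0)·C(23,5) - C(6,1)·C(17,5) + C(6,2)·C(11,5) - C(6,3)·C(5,5) = 1·33649 - 6·6188 + 15·462 - 20·1 = 3431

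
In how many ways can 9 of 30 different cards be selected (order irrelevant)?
C(30,9) = 30!/(9!×21!) = 14307150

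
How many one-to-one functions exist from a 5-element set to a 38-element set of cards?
P(38,5) = 38!/(38-5)! = 60233040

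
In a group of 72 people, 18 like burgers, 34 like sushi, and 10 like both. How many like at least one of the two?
|A∪B| = |A| + |B| - |A∩B| = 18 + 34 - 10 = 42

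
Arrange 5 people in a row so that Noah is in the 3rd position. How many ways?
Fix one position: (5-1)! = 24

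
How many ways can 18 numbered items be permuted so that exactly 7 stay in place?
Choose the 7 fixed points C(18,7) = 31824, derange the rest: !11 = Σ_{j=0}^{11} (-1)^j·11!/j! = 39916800 - 39916800 + 19958400 - 6652800 + 1663200 - 332640 + 55440 - 7920 + 990 - 110 + 11 - 1 = 14684570. Product = 31824 × 14684570 = 467321755680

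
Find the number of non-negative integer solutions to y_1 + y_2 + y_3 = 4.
C(4+3-1, 3-1) = C(6, 2) = 15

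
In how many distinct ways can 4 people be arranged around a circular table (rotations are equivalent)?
Circular: fix one position, arrange the rest. (4-1)! = 6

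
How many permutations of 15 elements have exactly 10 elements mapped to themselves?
Choose the 10 fixed points C(15,10) = 3003, derange the rest: !5 = Σ_{j=0}^{5} (-1)^j·5!/j! = 120 - 120 + 60 - 20 + 5 - 1 = 44. Product = 3003 × 44 = 132132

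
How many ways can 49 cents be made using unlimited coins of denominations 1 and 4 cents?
Coefficient of x^49 in 1/(1-x^1) · 1/(1-x^4). Use j coins of 4 for j = 0..⌊49/4⌋ = 12, the rest in 1s: 12 + 1 = 13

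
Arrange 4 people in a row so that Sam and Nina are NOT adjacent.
Total - adjacent = 4! - (4-1)!×2 = 24 - 12 = 12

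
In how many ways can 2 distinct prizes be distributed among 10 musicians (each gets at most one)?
P(10,2) = 10!/(10-2)! = 90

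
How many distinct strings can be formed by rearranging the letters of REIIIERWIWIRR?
13! / (5! × 4! × 2! × 2!) = 540540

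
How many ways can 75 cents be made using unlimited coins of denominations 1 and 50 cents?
Coefficient of x^75 in 1/(1-x^1) · 1/(1-x^50). Use j coins of 50 for j = 0..⌊75/50⌋ = 1, the rest in 1s: 1 + 1 = 2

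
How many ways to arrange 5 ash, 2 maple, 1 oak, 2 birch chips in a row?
10! / (5! × 2! × 1! × 2!) = 7560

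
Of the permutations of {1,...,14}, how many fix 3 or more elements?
Exactly j fixed points: C(14,j)·!(14-j); sum over j ≥ 3 (derangement numbers via !m = (m-1)·(!(m-1) + !(m-2)): !0..!11 = 1, 0, 1, 2, 9, 44, 265, 1854, 14833, 133496, 1334961, 14684570). Σ_{j=3}^{14} C(14,j)·!(14-j) = C(14,3)·!11 + C(14,4)·!10 + C(14,5)·!9 + C(14,6)·!8 + C(14,7)·!7 + C(14,8)·!6 + C(14,9)·!5 + C(14,10)·!4 + C(14,11)·!3 + C(14,12)·!2 + C(14,13)·!1 + C(14,14)·!0 = 364·14684570 + 1001·1334961 + 2002·133496 + 3003·14833 + 3432·1854 + 3003·265 + 2002·44 + 1001·9 + 364·2 + 91·1 + 14·0 + 1·1 = 7000538572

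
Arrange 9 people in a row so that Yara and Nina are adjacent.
Treat as block: (9-1)! × 2! = 40320 × 2 = 80640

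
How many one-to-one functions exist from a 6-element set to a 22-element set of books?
P(22,6) = 22!/(22-6)! = 53721360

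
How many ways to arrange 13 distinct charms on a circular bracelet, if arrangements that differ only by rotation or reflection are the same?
(13-1)!/2 = 479001600/2 = 239500800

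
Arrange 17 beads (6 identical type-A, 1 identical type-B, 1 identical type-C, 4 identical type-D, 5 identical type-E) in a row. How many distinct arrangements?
17! / (6! × 1! × 1! × 4! × 5!) = 171531360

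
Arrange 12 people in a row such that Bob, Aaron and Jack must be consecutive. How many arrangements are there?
Treat the 3 as one block: (12-3+1)! × 3! = 3628800 × 6 = 21772800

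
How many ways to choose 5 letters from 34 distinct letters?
C(34,5) = 34!/(5!×29!) = 278256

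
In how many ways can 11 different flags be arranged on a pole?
11! = 39916800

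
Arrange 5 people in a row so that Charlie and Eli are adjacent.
Treat as block: (5-1)! × 2! = 24 × 2 = 48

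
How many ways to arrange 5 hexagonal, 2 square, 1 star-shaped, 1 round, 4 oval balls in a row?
13! / (5! × 2! × 1! × 1! × 4!) = 1081080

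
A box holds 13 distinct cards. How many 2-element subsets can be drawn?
C(13,2) = 13!/(2!×11!) = 78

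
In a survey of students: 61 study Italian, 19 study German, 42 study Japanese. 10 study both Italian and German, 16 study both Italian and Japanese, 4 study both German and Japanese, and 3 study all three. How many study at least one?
|A∪B∪C| = 61+19+42-10-16-4+3 = 95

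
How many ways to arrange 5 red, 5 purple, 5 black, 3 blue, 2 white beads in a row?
20! / (5! × 5! × 5! × 3! × 2!) = 117327450240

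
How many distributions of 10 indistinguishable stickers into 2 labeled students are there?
C(10+2-1, 2-1) = C(11, 1) = 11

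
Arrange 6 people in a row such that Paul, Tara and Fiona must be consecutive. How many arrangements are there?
Treat the 3 as one block: (6-3+1)! × 3! = 24 × 6 = 144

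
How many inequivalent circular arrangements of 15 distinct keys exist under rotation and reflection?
(15-1)!/2 = 87178291200/2 = 43589145600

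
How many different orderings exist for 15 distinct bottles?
15! = 1307674368000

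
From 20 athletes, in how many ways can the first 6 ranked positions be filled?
P(20,6) = 20!/(20-6)! = 27907200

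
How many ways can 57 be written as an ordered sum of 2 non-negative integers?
C(57+2-1, 2-1) = C(58, 1) = 58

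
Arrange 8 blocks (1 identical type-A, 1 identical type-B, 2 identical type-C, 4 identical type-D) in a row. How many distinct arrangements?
8! / (1! × 1! × 2! × 4!) = 840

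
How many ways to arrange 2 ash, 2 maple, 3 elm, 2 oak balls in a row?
9! / (2! × 2! × 3! × 2!) = 7560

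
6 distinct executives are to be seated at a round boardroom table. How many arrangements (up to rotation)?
Circular: fix one position, arrange the rest. (6-1)! = 120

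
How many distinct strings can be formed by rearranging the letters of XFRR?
4! / (1! × 2! × 1!) = 12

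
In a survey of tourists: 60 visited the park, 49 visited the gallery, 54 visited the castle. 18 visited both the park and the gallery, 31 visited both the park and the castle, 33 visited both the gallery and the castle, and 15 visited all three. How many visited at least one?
|A∪B∪C| = 60+49+54-18-31-33+15 = 96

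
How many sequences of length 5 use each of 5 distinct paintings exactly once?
5! = 120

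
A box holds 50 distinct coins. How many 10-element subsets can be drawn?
C(50,10) = 50!/(10!×40!) = 10272278170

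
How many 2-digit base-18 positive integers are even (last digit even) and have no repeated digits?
Last∈{0,2,4,6,8,10,12,14,16}. Last=0: 17. Last nonzero: 8×16×P(16,0) = 128. Total = 145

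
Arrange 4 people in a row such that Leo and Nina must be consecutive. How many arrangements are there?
Treat the 2 as one block: (4-2+1)! × 2! = 6 × 2 = 12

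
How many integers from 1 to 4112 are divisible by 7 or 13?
⌊4112/7⌋ + ⌊4112/13⌋ - ⌊4112/91⌋ = 587 + 316 - 45 = 858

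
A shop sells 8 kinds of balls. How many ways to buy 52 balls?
C(52+8-1, 8-1) = C(59, 7) = 341149446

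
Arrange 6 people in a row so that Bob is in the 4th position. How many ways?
Fix one position: (6-1)! = 120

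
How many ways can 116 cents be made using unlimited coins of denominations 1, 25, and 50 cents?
Coefficient of x^116 in 1/(1-x^1) · 1/(1-x^25) · 1/(1-x^50). Case on j = number of 50-cent coins (j = 0..2); remainder r = 116 - 50j is made from {1,25} in ⌊r/25⌋+1 ways. r = 116, 66, 16 → 5 + 3 + 1 = 9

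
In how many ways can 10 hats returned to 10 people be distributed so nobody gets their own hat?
!10 = Σ_{j=0}^{10} (-1)^j·10!/j! = 3628800 - 3628800 + 1814400 - 604800 + 151200 - 30240 + 5040 - 720 + 90 - 10 + 1 = 1334961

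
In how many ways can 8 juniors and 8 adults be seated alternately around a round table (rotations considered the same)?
Fix one of the juniors: (8-1)! ways for the remaining juniors, × 8! ways for the adults = 5040 × 40320 = 203212800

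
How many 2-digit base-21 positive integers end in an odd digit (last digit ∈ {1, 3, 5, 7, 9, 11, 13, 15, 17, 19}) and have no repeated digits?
Last∈{1,3,5,7,9,11,13,15,17,19}. Last=0: 0. Last nonzero: 10×19×P(19,0) = 190. Total = 190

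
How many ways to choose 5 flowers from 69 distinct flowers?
C(69,5) = 69!/(5!×64!) = 11238513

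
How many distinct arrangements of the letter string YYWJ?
4! / (1! × 1! × 2!) = 12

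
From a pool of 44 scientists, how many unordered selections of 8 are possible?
C(44,8) = 44!/(8!×36!) = 177232627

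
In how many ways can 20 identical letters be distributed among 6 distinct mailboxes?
C(20+6-1, 6-1) = C(25, 5) = 53130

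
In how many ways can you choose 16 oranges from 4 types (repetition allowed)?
C(16+4-1, 4-1) = C(19, 3) = 969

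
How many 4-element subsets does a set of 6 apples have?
C(6,4) = 6!/(4!×2!) = 15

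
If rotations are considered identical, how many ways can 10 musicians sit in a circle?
Circular: fix one position, arrange the rest. (10-1)! = 362880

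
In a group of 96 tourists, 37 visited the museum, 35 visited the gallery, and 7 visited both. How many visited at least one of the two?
|A∪B| = |A| + |B| - |A∩B| = 37 + 35 - 7 = 65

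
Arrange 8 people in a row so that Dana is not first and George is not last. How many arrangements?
By inclusion-exclusion: 8! - 2×(8-1)! + (8-2)! = 40320 - 10080 + 720 = 30960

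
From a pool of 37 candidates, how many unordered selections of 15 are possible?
C(37,15) = 37!/(15!×22!) = 9364199760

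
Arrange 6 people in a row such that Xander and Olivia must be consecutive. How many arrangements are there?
Treat the 2 as one block: (6-2+1)! × 2! = 120 × 2 = 240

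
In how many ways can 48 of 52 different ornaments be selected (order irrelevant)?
C(52,48) = 52!/(48!×4!) = 270725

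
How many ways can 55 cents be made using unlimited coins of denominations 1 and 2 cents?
Coefficient of x^55 in 1/(1-x^1) · 1/(1-x^2). Use j coins of 2 for j = 0..⌊55/2⌋ = 27, the rest in 1s: 27 + 1 = 28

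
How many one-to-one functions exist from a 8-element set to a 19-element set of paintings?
P(19,8) = 19!/(19-8)! = 3047466240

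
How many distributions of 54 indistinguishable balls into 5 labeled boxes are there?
C(54+5-1, 5-1) = C(58, 4) = 424270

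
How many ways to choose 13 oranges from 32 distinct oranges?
C(32,13) = 32!/(13!×19!) = 347373600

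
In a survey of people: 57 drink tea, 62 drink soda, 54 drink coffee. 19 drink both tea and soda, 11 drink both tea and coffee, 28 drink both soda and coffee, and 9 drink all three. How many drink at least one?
|A∪B∪C| = 57+62+54-19-11-28+9 = 124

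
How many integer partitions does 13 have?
Pentagonal recurrence p(n) = p(n-1) + p(n-2) - p(n-5) - p(n-7) + p(n-12) + p(n-15) - ... gives p(0..12) = 1, 1, 2, 3, 5, 7, 11, 15, 22, 30, 42, 56, 77. p(13) = p(12) + p(11) - p(8) - p(6) + p(1) = 77 + 56 - 22 - 11 + 1 = 101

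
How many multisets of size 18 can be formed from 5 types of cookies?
C(18+5-1, 5-1) = C(22, 4) = 7315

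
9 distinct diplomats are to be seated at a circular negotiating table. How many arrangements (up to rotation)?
Circular: fix one position, arrange the rest. (9-1)! = 40320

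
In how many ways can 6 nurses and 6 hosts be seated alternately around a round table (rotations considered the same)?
Fix one of the nurses: (6-1)! ways for the remaining nurses, × 6! ways for the hosts = 120 × 720 = 86400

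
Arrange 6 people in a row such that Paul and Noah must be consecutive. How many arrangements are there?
Treat the 2 as one block: (6-2+1)! × 2! = 120 × 2 = 240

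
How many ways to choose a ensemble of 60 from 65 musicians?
C(65,60) = 65!/(60!×5!) = 8259888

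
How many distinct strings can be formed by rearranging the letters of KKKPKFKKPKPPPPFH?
16! / (7! × 1! × 2! × 6!) = 2882880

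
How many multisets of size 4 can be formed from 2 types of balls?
C(4+2-1, 2-1) = C(5, 1) = 5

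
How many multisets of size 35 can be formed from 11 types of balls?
C(35+11-1, 11-1) = C(45, 10) = 3190187286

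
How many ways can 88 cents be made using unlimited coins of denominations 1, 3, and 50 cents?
Coefficient of x^88 in 1/(1-x^1) · 1/(1-x^3) · 1/(1-x^50). Case on j = number of 50-cent coins (j = 0..1); remainder r = 88 - 50j is made from {1,3} in ⌊r/3⌋+1 ways. r = 88, 38 → 30 + 13 = 43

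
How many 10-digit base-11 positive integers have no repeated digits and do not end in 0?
Last digit: 10 nonzero choices. First digit: 9 (nonzero, ≠last). Middle 8: P(9,8) = 362880. Total = 32659200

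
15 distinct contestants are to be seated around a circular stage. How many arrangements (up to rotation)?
Circular: fix one position, arrange the rest. (15-1)! = 87178291200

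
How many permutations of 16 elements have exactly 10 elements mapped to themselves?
Choose the 10 fixed points C(16,10) = 8008, derange the rest: !6 = Σ_{j=0}^{6} (-1)^j·6!/j! = 720 - 720 + 360 - 120 + 30 - 6 + 1 = 265. Product = 8008 × 265 = 2122120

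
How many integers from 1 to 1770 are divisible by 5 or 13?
⌊1770/5⌋ + ⌊1770/13⌋ - ⌊1770/65⌋ = 354 + 136 - 27 = 463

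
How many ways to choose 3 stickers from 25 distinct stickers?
C(25,3) = 25!/(3!×22!) = 2300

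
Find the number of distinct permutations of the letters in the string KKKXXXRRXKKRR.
13! / (5! × 4! × 4!) = 90090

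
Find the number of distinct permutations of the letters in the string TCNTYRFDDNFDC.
13! / (1! × 2! × 2! × 3! × 2! × 2! × 1!) = 64864800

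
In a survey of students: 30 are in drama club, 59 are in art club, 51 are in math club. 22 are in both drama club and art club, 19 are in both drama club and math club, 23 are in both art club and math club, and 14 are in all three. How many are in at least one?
|A∪B∪C| = 30+59+51-22-19-23+14 = 90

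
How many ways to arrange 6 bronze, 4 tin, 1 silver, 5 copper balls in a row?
16! / (6! × 4! × 1! × 5!) = 10090080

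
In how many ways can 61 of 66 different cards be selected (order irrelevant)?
C(66,61) = 66!/(61!×5!) = 8936928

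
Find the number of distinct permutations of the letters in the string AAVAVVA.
7! / (4! × 3!) = 35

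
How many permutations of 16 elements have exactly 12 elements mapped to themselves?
Choose the 12 fixed points C(16,12) = 1820, derange the rest: !4 = Σ_{j=0}^{4} (-1)^j·4!/j! = 24 - 24 + 12 - 4 + 1 = 9. Product = 1820 × 9 = 16380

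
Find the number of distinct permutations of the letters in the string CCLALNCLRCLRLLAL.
16! / (4! × 2! × 1! × 2! × 7!) = 43243200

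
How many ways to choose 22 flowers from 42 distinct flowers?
C(42,22) = 42!/(22!×20!) = 513791607420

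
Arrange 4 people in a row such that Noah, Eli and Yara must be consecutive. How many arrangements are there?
Treat the 3 as one block: (4-3+1)! × 3! = 2 × 6 = 12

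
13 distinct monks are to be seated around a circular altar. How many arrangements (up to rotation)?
Circular: fix one position, arrange the rest. (13-1)! = 479001600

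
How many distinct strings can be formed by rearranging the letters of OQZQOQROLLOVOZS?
15! / (2! × 2! × 3! × 1! × 1! × 5! × 1!) = 454053600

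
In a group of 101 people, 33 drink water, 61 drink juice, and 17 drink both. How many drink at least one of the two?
|A∪B| = |A| + |B| - |A∩B| = 33 + 61 - 17 = 77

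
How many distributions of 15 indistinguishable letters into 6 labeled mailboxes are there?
C(15+6-1, 6-1) = C(20, 5) = 15504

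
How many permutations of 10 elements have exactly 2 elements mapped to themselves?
Choose the 2 fixed points C(10,2) = 45, derange the rest: !8 = Σ_{j=0}^{8} (-1)^j·8!/j! = 40320 - 40320 + 20160 - 6720 + 1680 - 336 + 56 - 8 + 1 = 14833. Product = 45 × 14833 = 667485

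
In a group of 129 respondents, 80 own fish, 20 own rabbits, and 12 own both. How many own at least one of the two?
|A∪B| = |A| + |B| - |A∩B| = 80 + 20 - 12 = 88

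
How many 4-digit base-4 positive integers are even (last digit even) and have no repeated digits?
Last∈{0,2}. Last=0: 6. Last nonzero: 1×2×P(2,2) = 4. Total = 10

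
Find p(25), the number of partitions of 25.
Pentagonal recurrence p(n) = p(n-1) + p(n-2) - p(n-5) - p(n-7) + p(n-12) + p(n-15) - ... gives p(0..24) = 1, 1, 2, 3, 5, 7, 11, 15, 22, 30, 42, 56, 77, 101, 135, 176, 231, 297, 385, 490, 627, 792, 1002, 1255, 1575. p(25) = p(24) + p(23) - p(20) - p(18) + p(13) + p(10) - p(3) = 1575 + 1255 - 627 - 385 + 101 + 42 - 3 = 1958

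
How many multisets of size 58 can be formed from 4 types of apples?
C(58+4-1, 4-1) = C(61, 3) = 35990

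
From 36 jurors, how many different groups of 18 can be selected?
C(36,18) = 36!/(18!×18!) = 9075135300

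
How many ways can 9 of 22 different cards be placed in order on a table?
P(22,9) = 22!/(22-9)! = 180503769600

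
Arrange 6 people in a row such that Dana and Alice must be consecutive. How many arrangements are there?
Treat the 2 as one block: (6-2+1)! × 2! = 120 × 2 = 240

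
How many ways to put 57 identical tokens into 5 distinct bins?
C(57+5-1, 5-1) = C(61, 4) = 521855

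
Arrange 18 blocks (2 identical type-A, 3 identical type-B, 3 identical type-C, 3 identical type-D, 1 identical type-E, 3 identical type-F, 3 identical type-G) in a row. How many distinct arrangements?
18! / (2! × 3! × 3! × 3! × 1! × 3! × 3!) = 411675264000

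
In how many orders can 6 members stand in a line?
6! = 720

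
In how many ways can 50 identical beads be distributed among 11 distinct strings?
C(50+11-1, 11-1) = C(60, 10) = 75394027566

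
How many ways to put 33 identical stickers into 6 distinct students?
C(33+6-1, 6-1) = C(38, 5) = 501942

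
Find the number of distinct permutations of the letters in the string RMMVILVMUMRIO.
13! / (1! × 4! × 1! × 2! × 2! × 1! × 2!) = 32432400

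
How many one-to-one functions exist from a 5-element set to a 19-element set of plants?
P(19,5) = 19!/(19-5)! = 1395360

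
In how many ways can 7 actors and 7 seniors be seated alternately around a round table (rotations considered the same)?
Fix one of the actors: (7-1)! ways for the remaining actors, × 7! ways for the seniors = 720 × 5040 = 3628800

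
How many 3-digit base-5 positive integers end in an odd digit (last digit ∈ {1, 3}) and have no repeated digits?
Last∈{1,3}. Last=0: 0. Last nonzero: 2×3×P(3,1) = 18. Total = 18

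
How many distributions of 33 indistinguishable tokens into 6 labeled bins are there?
C(33+6-1, 6-1) = C(38, 5) = 501942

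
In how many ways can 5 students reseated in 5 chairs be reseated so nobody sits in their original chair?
!5 = Σ_{j=0}^{5} (-1)^j·5!/j! = 120 - 120 + 60 - 20 + 5 - 1 = 44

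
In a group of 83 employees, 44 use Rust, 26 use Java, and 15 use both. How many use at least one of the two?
|A∪B| = |A| + |B| - |A∩B| = 44 + 26 - 15 = 55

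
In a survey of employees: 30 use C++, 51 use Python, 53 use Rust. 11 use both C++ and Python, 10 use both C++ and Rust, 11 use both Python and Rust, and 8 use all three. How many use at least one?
|A∪B∪C| = 30+51+53-11-10-11+8 = 110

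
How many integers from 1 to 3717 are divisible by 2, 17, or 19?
⌊3717/2⌋+⌊3717/17⌋+⌊3717/19⌋ - ⌊3717/34⌋-⌊3717/38⌋-⌊3717/323⌋ + ⌊3717/646⌋ = 1858+218+195 - 109-97-11 + 5 = 2059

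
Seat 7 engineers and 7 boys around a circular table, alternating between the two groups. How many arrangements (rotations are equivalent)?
Fix one of the engineers: (7-1)! ways for the remaining engineers, × 7! ways for the boys = 720 × 5040 = 3628800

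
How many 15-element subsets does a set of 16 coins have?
C(16,15) = 16!/(15!×1!) = 16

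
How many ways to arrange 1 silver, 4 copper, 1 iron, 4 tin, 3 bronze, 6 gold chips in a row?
19! / (1! × 4! × 1! × 4! × 3! × 6!) = 48886437600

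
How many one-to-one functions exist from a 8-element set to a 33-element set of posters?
P(33,8) = 33!/(33-8)! = 559809169920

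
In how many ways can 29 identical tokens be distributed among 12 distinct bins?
C(29+12-1, 12-1) = C(40, 11) = 2311801440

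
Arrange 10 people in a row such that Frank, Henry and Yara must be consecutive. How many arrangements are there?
Treat the 3 as one block: (10-3+1)! × 3! = 40320 × 6 = 241920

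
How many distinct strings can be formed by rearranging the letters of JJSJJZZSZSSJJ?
13! / (4! × 3! × 6!) = 60060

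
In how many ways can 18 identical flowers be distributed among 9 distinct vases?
C(18+9-1, 9-1) = C(26, 8) = 1562275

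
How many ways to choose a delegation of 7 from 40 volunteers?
C(40,7) = 40!/(7!×33!) = 18643560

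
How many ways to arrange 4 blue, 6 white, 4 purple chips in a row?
14! / (4! × 6! × 4!) = 210210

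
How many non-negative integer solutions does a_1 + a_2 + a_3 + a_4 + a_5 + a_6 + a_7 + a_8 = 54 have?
C(54+8-1, 8-1) = C(61, 7) = 436270780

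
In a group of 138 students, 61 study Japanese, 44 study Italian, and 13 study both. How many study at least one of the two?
|A∪B| = |A| + |B| - |A∩B| = 61 + 44 - 13 = 92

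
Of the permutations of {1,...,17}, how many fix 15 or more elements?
Exactly j fixed points: C(17,j)·!(17-j); sum over j ≥ 15 (derangement numbers via !m = (m-1)·(!(m-1) + !(m-2)): !0..!2 = 1, 0, 1). Σ_{j=15}^{17} C(17,j)·!(17-j) = C(17,15)·!2 + C(17,16)·!1 + C(17,17)·!0 = 136·1 + 17·0 + 1·1 = 137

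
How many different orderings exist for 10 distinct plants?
10! = 3628800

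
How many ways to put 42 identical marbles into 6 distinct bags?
C(42+6-1, 6-1) = C(47, 5) = 1533939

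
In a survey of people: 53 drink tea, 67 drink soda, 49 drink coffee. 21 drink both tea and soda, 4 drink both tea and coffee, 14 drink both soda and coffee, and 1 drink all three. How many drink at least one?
|A∪B∪C| = 53+67+49-21-4-14+1 = 131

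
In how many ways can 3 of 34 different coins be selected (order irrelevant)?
C(34,3) = 34!/(3!×31!) = 5984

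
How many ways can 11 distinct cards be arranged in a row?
11! = 39916800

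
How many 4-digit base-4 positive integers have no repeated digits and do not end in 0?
Last digit: 3 nonzero choices. First digit: 2 (nonzero, ≠last). Middle 2: P(2,2) = 2. Total = 12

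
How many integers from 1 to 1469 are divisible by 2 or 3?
⌊1469/2⌋ + ⌊1469/3⌋ - ⌊1469/6⌋ = 734 + 489 - 244 = 979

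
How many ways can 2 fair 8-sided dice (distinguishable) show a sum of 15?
Coefficient of x^15 in (x + x² + ... + x^8)^2. By inclusion-exclusion on dice exceeding 8: Σ_j (-1)^j C(2,j)·C(15-1-8j, 1) = C(2,0)·C(14,1) - C(2,1)·C(6,1) = 1·14 - 2·6 = 2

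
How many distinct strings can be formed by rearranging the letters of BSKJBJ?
6! / (1! × 1! × 2! × 2!) = 180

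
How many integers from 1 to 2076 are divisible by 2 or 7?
⌊2076/2⌋ + ⌊2076/7⌋ - ⌊2076/14⌋ = 1038 + 296 - 148 = 1186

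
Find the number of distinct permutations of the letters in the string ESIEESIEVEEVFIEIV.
17! / (7! × 4! × 2! × 1! × 3!) = 245044800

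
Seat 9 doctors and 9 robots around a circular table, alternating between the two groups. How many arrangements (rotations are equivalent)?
Fix one of the doctors: (9-1)! ways for the remaining doctors, × 9! ways for the robots = 40320 × 362880 = 14631321600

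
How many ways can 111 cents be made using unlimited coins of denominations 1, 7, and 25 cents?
Coefficient of x^111 in 1/(1-x^1) · 1/(1-x^7) · 1/(1-x^25). Case on j = number of 25-cent coins (j = 0..4); remainder r = 111 - 25j is made from {1,7} in ⌊r/7⌋+1 ways. r = 111, 86, 61, 36, 11 → 16 + 13 + 9 + 6 + 2 = 46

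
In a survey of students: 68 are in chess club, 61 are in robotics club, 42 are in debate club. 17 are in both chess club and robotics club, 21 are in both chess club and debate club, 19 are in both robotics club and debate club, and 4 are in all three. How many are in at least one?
|A∪B∪C| = 68+61+42-17-21-19+4 = 118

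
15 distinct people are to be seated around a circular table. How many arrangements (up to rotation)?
Circular: fix one position, arrange the rest. (15-1)! = 87178291200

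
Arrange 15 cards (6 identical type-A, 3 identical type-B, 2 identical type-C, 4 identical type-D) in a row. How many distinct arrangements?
15! / (6! × 3! × 2! × 4!) = 6306300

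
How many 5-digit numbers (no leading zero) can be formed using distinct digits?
First digit: 9 choices (nonzero). Then descending: 9 × 9 × 8 × 7 × 6 = 27216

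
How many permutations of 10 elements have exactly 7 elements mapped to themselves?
Choose the 7 fixed points C(10,7) = 120, derange the rest: !3 = Σ_{j=0}^{3} (-1)^j·3!/j! = 6 - 6 + 3 - 1 = 2. Product = 120 × 2 = 240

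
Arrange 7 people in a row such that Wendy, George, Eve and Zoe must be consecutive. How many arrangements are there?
Treat the 4 as one block: (7-4+1)! × 4! = 24 × 24 = 576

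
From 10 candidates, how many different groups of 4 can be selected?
C(10,4) = 10!/(4!×6!) = 210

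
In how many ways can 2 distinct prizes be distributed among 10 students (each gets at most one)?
P(10,2) = 10!/(10-2)! = 90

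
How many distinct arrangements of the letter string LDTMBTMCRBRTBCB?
15! / (1! × 1! × 3! × 4! × 2! × 2! × 2!) = 1135134000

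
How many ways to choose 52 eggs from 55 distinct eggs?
C(55,52) = 55!/(52!×3!) = 26235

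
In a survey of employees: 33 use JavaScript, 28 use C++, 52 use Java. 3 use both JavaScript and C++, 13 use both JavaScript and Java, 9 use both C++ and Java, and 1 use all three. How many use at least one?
|A∪B∪C| = 33+28+52-3-13-9+1 = 89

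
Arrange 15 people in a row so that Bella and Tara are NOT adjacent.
Total - adjacent = 15! - (15-1)!×2 = 1307674368000 - 174356582400 = 1133317785600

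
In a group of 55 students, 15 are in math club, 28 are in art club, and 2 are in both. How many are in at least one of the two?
|A∪B| = |A| + |B| - |A∩B| = 15 + 28 - 2 = 41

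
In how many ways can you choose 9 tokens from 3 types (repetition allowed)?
C(9+3-1, 3-1) = C(11, 2) = 55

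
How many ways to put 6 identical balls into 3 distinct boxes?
C(6+3-1, 3-1) = C(8, 2) = 28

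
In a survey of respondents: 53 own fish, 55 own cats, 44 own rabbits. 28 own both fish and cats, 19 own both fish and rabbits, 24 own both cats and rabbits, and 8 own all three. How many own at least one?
|A∪B∪C| = 53+55+44-28-19-24+8 = 89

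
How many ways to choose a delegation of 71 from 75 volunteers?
C(75,71) = 75!/(71!×4!) = 1215450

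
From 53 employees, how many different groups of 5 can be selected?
C(53,5) = 53!/(5!×48!) = 2869685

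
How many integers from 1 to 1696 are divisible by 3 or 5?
⌊1696/3⌋ + ⌊1696/5⌋ - ⌊1696/15⌋ = 565 + 339 - 113 = 791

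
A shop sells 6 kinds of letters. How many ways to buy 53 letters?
C(53+6-1, 6-1) = C(58, 5) = 4582116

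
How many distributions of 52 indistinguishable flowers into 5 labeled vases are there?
C(52+5-1, 5-1) = C(56, 4) = 367290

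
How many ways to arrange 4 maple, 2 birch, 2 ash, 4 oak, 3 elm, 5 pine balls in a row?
20! / (4! × 2! × 2! × 4! × 3! × 5!) = 1466593128000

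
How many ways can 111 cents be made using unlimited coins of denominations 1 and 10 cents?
Coefficient of x^111 in 1/(1-x^1) · 1/(1-x^10). Use j coins of 10 for j = 0..⌊111/10⌋ = 11, the rest in 1s: 11 + 1 = 12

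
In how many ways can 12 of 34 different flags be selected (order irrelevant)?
C(34,12) = 34!/(12!×22!) = 548354040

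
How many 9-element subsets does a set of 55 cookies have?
C(55,9) = 55!/(9!×46!) = 6358402050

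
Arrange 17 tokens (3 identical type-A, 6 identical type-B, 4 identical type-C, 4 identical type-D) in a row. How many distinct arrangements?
17! / (3! × 6! × 4! × 4!) = 142942800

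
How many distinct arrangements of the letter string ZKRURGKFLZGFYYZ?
15! / (1! × 2! × 2! × 1! × 2! × 2! × 3! × 2!) = 6810804000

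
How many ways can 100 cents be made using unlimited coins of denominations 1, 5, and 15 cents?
Coefficient of x^100 in 1/(1-x^1) · 1/(1-x^5) · 1/(1-x^15). Case on j = number of 15-cent coins (j = 0..6); remainder r = 100 - 15j is made from {1,5} in ⌊r/5⌋+1 ways. r = 100, 85, 70, 55, 40, 25, 10 → 21 + 18 + 15 + 12 + 9 + 6 + 3 = 84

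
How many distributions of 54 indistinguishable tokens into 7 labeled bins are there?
C(54+7-1, 7-1) = C(60, 6) = 50063860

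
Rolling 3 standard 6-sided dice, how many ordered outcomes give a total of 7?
Coefficient of x^7 in (x + x² + ... + x^6)^3. By inclusion-exclusion on dice exceeding 6: Σ_j (-1)^j C(3,j)·C(7-1-6j, 2) = C(3,0)·C(6,2) = 1·15 = 15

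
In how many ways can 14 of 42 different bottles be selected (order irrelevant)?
C(42,14) = 42!/(14!×28!) = 52860229080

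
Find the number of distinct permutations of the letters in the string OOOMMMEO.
8! / (3! × 4! × 1!) = 280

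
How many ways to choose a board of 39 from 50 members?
C(50,39) = 50!/(39!×11!) = 37353738800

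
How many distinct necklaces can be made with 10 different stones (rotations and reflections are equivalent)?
(10-1)!/2 = 362880/2 = 181440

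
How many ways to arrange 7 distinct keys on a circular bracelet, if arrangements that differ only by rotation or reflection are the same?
(7-1)!/2 = 720/2 = 360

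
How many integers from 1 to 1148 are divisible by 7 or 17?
⌊1148/7⌋ + ⌊1148/17⌋ - ⌊1148/119⌋ = 164 + 67 - 9 = 222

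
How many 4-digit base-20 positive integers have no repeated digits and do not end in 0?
Last digit: 19 nonzero choices. First digit: 18 (nonzero, ≠last). Middle 2: P(18,2) = 306. Total = 104652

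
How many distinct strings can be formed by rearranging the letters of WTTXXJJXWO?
10! / (2! × 3! × 2! × 1! × 2!) = 75600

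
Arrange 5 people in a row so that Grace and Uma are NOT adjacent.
Total - adjacent = 5! - (5-1)!×2 = 120 - 48 = 72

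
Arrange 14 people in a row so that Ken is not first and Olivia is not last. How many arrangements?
By inclusion-exclusion: 14! - 2×(14-1)! + (14-2)! = 87178291200 - 12454041600 + 479001600 = 75203251200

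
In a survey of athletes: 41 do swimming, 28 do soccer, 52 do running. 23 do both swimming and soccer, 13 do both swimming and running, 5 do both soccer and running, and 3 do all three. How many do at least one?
|A∪B∪C| = 41+28+52-23-13-5+3 = 83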